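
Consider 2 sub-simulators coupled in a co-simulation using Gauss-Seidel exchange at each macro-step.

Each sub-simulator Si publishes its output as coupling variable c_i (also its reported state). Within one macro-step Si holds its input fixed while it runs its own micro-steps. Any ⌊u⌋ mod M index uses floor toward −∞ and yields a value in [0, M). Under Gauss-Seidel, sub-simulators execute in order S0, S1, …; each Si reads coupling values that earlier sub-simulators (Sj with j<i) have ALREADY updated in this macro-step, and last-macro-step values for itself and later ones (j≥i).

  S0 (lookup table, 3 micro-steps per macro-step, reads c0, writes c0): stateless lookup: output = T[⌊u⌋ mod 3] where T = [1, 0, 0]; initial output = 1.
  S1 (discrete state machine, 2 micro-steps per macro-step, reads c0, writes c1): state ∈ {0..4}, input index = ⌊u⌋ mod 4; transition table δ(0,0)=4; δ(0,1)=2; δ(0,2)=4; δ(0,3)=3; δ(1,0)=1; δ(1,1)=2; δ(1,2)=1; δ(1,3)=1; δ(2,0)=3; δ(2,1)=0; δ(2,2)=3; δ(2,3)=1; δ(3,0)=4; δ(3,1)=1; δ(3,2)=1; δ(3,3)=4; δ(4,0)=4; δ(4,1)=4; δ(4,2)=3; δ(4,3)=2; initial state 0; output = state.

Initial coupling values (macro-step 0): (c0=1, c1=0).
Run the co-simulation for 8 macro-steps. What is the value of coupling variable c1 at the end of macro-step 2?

c1 at macro-step 2 = 4

macro 1: S0 reads c0=1 → after 3×micro: 0; S1 reads c0=0 → after 2×micro: 4 ⇒ (c0=0, c1=4)
macro 2: S0 reads c0=0 → after 3×micro: 1; S1 reads c0=1 → after 2×micro: 4 ⇒ (c0=1, c1=4)
macro 3: S0 reads c0=1 → after 3×micro: 0; S1 reads c0=0 → after 2×micro: 4 ⇒ (c0=0, c1=4)
macro 4: S0 reads c0=0 → after 3×micro: 1; S1 reads c0=1 → after 2×micro: 4 ⇒ (c0=1, c1=4)
macro 5: S0 reads c0=1 → after 3×micro: 0; S1 reads c0=0 → after 2×micro: 4 ⇒ (c0=0, c1=4)
macro 6: S0 reads c0=0 → after 3×micro: 1; S1 reads c0=1 → after 2×micro: 4 ⇒ (c0=1, c1=4)
macro 7: S0 reads c0=1 → after 3×micro: 0; S1 reads c0=0 → after 2×micro: 4 ⇒ (c0=0, c1=4)
macro 8: S0 reads c0=0 → after 3×micro: 1; S1 reads c0=1 → after 2×micro: 4 ⇒ (c0=1, c1=4)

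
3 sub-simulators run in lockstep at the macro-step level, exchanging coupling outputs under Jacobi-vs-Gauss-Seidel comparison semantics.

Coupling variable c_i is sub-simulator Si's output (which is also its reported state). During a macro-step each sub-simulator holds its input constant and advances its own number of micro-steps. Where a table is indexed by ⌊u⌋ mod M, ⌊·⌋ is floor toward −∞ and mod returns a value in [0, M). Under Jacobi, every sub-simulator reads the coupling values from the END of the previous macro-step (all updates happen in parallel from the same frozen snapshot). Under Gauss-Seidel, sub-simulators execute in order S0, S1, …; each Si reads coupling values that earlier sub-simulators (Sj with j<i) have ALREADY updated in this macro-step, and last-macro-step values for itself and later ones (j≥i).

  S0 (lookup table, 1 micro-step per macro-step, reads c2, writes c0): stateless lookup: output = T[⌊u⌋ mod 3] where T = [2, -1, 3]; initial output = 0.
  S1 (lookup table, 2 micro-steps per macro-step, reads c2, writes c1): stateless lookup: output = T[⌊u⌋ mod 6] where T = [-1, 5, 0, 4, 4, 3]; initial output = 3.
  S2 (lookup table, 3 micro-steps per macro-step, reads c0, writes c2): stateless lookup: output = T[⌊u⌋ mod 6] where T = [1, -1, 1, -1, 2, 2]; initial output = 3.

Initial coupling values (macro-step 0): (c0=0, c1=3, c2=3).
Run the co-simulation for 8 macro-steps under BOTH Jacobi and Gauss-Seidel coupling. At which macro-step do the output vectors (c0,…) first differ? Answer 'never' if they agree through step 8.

[Jacobi] macro 1: S0 reads c2=3 → after 1×micro: 2; S1 reads c2=3 → after 2×micro: 4; S2 reads c0=0 → after 3×micro: 1 ⇒ (c0=2, c1=4, c2=1)
[Jacobi] macro 2: S0 reads c2=1 → after 1×micro: -1; S1 reads c2=1 → after 2×micro: 5; S2 reads c0=2 → after 3×micro: 1 ⇒ (c0=-1, c1=5, c2=1)
[Jacobi] macro 3: S0 reads c2=1 → after 1×micro: -1; S1 reads c2=1 → after 2×micro: 5; S2 reads c0=-1 → after 3×micro: 2 ⇒ (c0=-1, c1=5, c2=2)
[Jacobi] macro 4: S0 reads c2=2 → after 1×micro: 3; S1 reads c2=2 → after 2×micro: 0; S2 reads c0=-1 → after 3×micro: 2 ⇒ (c0=3, c1=0, c2=2)
[Jacobi] macro 5: S0 reads c2=2 → after 1×micro: 3; S1 reads c2=2 → after 2×micro: 0; S2 reads c0=3 → after 3×micro: -1 ⇒ (c0=3, c1=0, c2=-1)
[Jacobi] macro 6: S0 reads c2=-1 → after 1×micro: 3; S1 reads c2=-1 → after 2×micro: 3; S2 reads c0=3 → after 3×micro: -1 ⇒ (c0=3, c1=3, c2=-1)
[Jacobi] macro 7: S0 reads c2=-1 → after 1×micro: 3; S1 reads c2=-1 → after 2×micro: 3; S2 reads c0=3 → after 3×micro: -1 ⇒ (c0=3, c1=3, c2=-1)
[Jacobi] macro 8: S0 reads c2=-1 → after 1×micro: 3; S1 reads c2=-1 → after 2×micro: 3; S2 reads c0=3 → after 3×micro: -1 ⇒ (c0=3, c1=3, c2=-1)
[Gauss-Seidel] macro 1: S0 reads c2=3 → after 1×micro: 2; S1 reads c2=3 → after 2×micro: 4; S2 reads c0=2 → after 3×micro: 1 ⇒ (c0=2, c1=4, c2=1)
[Gauss-Seidel] macro 2: S0 reads c2=1 → after 1×micro: -1; S1 reads c2=1 → after 2×micro: 5; S2 reads c0=-1 → after 3×micro: 2 ⇒ (c0=-1, c1=5, c2=2)
[Gauss-Seidel] macro 3: S0 reads c2=2 → after 1×micro: 3; S1 reads c2=2 → after 2×micro: 0; S2 reads c0=3 → after 3×micro: -1 ⇒ (c0=3, c1=0, c2=-1)
[Gauss-Seidel] macro 4: S0 reads c2=-1 → after 1×micro: 3; S1 reads c2=-1 → after 2×micro: 3; S2 reads c0=3 → after 3×micro: -1 ⇒ (c0=3, c1=3, c2=-1)
[Gauss-Seidel] macro 5: S0 reads c2=-1 → after 1×micro: 3; S1 reads c2=-1 → after 2×micro: 3; S2 reads c0=3 → after 3×micro: -1 ⇒ (c0=3, c1=3, c2=-1)
[Gauss-Seidel] macro 6: S0 reads c2=-1 → after 1×micro: 3; S1 reads c2=-1 → after 2×micro: 3; S2 reads c0=3 → after 3×micro: -1 ⇒ (c0=3, c1=3, c2=-1)
[Gauss-Seidel] macro 7: S0 reads c2=-1 → after 1×micro: 3; S1 reads c2=-1 → after 2×micro: 3; S2 reads c0=3 → after 3×micro: -1 ⇒ (c0=3, c1=3, c2=-1)
[Gauss-Seidel] macro 8: S0 reads c2=-1 → after 1×micro: 3; S1 reads c2=-1 → after 2×micro: 3; S2 reads c0=3 → after 3×micro: -1 ⇒ (c0=3, c1=3, c2=-1)

first divergence at macro-step: 2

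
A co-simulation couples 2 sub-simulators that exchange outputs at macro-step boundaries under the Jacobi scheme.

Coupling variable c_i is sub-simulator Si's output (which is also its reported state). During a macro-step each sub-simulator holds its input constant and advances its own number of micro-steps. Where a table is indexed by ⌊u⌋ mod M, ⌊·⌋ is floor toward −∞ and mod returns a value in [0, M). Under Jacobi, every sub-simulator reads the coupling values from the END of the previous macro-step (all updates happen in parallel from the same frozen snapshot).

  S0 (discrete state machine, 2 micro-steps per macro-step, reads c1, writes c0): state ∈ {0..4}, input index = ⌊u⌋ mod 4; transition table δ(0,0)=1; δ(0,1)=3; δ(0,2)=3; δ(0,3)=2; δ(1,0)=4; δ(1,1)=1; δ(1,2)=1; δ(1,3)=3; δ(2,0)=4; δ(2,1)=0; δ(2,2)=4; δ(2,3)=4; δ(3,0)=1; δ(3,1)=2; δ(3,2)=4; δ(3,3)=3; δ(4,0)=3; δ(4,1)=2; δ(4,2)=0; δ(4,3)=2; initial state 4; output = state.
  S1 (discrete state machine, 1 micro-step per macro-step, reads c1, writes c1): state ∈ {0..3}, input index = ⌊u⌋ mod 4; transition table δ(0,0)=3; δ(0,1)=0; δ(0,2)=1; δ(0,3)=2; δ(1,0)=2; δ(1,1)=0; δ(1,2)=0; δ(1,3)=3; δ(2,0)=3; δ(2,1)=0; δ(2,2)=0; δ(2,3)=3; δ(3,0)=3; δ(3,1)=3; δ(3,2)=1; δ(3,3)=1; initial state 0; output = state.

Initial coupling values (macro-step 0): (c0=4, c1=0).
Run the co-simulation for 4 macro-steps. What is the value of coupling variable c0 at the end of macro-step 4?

c0 at macro-step 4 = 4

macro 1: S0 reads c1=0 → after 2×micro: 1; S1 reads c1=0 → after 1×micro: 3 ⇒ (c0=1, c1=3)
macro 2: S0 reads c1=3 → after 2×micro: 3; S1 reads c1=3 → after 1×micro: 1 ⇒ (c0=3, c1=1)
macro 3: S0 reads c1=1 → after 2×micro: 0; S1 reads c1=1 → after 1×micro: 0 ⇒ (c0=0, c1=0)
macro 4: S0 reads c1=0 → after 2×micro: 4; S1 reads c1=0 → after 1×micro: 3 ⇒ (c0=4, c1=3)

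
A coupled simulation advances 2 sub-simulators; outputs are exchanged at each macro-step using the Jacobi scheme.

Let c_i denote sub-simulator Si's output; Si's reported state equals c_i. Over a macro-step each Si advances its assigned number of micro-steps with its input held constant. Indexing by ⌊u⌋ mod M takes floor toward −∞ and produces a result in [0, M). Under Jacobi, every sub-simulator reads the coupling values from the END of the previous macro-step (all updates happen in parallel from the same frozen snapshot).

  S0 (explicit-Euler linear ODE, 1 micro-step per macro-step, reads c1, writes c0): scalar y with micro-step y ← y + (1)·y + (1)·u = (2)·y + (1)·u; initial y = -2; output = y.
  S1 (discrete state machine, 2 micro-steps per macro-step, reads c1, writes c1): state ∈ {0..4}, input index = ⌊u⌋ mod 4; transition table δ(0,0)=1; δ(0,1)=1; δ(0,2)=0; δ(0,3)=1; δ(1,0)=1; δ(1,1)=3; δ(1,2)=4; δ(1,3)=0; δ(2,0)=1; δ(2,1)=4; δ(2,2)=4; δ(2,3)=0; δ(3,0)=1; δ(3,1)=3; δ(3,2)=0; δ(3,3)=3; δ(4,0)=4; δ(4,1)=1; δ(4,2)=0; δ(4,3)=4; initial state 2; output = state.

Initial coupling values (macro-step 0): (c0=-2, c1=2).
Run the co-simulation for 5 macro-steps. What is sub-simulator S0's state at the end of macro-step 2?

macro 1: S0 reads c1=2 → after 1×micro: -2; S1 reads c1=2 → after 2×micro: 0 ⇒ (c0=-2, c1=0)
macro 2: S0 reads c1=0 → after 1×micro: -4; S1 reads c1=0 → after 2×micro: 1 ⇒ (c0=-4, c1=1)
macro 3: S0 reads c1=1 → after 1×micro: -7; S1 reads c1=1 → after 2×micro: 3 ⇒ (c0=-7, c1=3)
macro 4: S0 reads c1=3 → after 1×micro: -11; S1 reads c1=3 → after 2×micro: 3 ⇒ (c0=-11, c1=3)
macro 5: S0 reads c1=3 → after 1×micro: -19; S1 reads c1=3 → after 2×micro: 3 ⇒ (c0=-19, c1=3)

S0 state at macro-step 2 = -4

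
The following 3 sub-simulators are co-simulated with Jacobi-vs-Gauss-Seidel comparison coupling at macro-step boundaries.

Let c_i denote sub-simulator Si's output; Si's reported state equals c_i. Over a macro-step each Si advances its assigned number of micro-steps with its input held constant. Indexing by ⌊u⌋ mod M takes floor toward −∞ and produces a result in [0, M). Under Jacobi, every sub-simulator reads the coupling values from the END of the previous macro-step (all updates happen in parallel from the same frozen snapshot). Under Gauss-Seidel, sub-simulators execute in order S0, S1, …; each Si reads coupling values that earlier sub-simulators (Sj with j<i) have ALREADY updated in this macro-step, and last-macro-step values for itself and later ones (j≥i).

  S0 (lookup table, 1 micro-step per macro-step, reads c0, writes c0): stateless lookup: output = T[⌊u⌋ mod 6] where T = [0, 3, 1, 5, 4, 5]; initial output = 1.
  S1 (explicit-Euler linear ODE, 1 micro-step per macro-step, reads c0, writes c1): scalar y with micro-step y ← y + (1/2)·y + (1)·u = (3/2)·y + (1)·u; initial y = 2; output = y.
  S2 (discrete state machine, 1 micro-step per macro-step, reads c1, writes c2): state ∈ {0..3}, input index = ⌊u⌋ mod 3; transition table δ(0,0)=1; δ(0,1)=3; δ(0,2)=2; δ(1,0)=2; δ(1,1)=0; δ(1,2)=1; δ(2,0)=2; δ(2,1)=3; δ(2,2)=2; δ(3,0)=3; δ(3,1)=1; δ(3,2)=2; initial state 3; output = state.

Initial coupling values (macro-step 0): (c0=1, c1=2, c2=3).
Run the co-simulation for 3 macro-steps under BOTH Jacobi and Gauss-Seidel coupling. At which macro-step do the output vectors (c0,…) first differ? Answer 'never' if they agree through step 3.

[Jacobi] macro 1: S0 reads c0=1 → after 1×micro: 3; S1 reads c0=1 → after 1×micro: 4; S2 reads c1=2 → after 1×micro: 2 ⇒ (c0=3, c1=4, c2=2)
[Jacobi] macro 2: S0 reads c0=3 → after 1×micro: 5; S1 reads c0=3 → after 1×micro: 9; S2 reads c1=4 → after 1×micro: 3 ⇒ (c0=5, c1=9, c2=3)
[Jacobi] macro 3: S0 reads c0=5 → after 1×micro: 5; S1 reads c0=5 → after 1×micro: 37/2; S2 reads c1=9 → after 1×micro: 3 ⇒ (c0=5, c1=37/2, c2=3)
[Gauss-Seidel] macro 1: S0 reads c0=1 → after 1×micro: 3; S1 reads c0=3 → after 1×micro: 6; S2 reads c1=6 → after 1×micro: 3 ⇒ (c0=3, c1=6, c2=3)
[Gauss-Seidel] macro 2: S0 reads c0=3 → after 1×micro: 5; S1 reads c0=5 → after 1×micro: 14; S2 reads c1=14 → after 1×micro: 2 ⇒ (c0=5, c1=14, c2=2)
[Gauss-Seidel] macro 3: S0 reads c0=5 → after 1×micro: 5; S1 reads c0=5 → after 1×micro: 26; S2 reads c1=26 → after 1×micro: 2 ⇒ (c0=5, c1=26, c2=2)

first divergence at macro-step: 1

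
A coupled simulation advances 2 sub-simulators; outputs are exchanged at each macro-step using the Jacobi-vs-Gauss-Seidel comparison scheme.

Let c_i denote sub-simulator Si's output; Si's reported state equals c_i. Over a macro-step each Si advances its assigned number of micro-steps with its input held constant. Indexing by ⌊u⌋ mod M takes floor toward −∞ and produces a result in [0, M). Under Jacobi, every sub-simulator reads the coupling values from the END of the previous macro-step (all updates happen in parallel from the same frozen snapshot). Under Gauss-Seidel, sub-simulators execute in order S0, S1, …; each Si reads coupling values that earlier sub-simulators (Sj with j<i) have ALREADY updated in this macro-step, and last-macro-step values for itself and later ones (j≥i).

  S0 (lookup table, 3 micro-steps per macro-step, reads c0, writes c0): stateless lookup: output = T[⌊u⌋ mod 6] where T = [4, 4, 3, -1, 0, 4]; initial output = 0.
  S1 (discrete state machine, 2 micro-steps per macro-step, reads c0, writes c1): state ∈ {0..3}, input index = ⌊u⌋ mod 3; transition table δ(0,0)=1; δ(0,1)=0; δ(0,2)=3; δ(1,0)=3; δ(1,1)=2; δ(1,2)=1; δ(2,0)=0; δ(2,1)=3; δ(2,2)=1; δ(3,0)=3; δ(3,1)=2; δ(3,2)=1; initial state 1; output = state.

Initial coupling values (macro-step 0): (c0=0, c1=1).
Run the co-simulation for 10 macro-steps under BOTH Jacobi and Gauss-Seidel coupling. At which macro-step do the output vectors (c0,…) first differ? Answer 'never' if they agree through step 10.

first divergence at macro-step: never

[Jacobi] macro 1: S0 reads c0=0 → after 3×micro: 4; S1 reads c0=0 → after 2×micro: 3 ⇒ (c0=4, c1=3)
[Jacobi] macro 2: S0 reads c0=4 → after 3×micro: 0; S1 reads c0=4 → after 2×micro: 3 ⇒ (c0=0, c1=3)
[Jacobi] macro 3: S0 reads c0=0 → after 3×micro: 4; S1 reads c0=0 → after 2×micro: 3 ⇒ (c0=4, c1=3)
[Jacobi] macro 4: S0 reads c0=4 → after 3×micro: 0; S1 reads c0=4 → after 2×micro: 3 ⇒ (c0=0, c1=3)
[Jacobi] macro 5: S0 reads c0=0 → after 3×micro: 4; S1 reads c0=0 → after 2×micro: 3 ⇒ (c0=4, c1=3)
[Jacobi] macro 6: S0 reads c0=4 → after 3×micro: 0; S1 reads c0=4 → after 2×micro: 3 ⇒ (c0=0, c1=3)
[Jacobi] macro 7: S0 reads c0=0 → after 3×micro: 4; S1 reads c0=0 → after 2×micro: 3 ⇒ (c0=4, c1=3)
[Jacobi] macro 8: S0 reads c0=4 → after 3×micro: 0; S1 reads c0=4 → after 2×micro: 3 ⇒ (c0=0, c1=3)
[Jacobi] macro 9: S0 reads c0=0 → after 3×micro: 4; S1 reads c0=0 → after 2×micro: 3 ⇒ (c0=4, c1=3)
[Jacobi] macro 10: S0 reads c0=4 → after 3×micro: 0; S1 reads c0=4 → after 2×micro: 3 ⇒ (c0=0, c1=3)
[Gauss-Seidel] macro 1: S0 reads c0=0 → after 3×micro: 4; S1 reads c0=4 → after 2×micro: 3 ⇒ (c0=4, c1=3)
[Gauss-Seidel] macro 2: S0 reads c0=4 → after 3×micro: 0; S1 reads c0=0 → after 2×micro: 3 ⇒ (c0=0, c1=3)
[Gauss-Seidel] macro 3: S0 reads c0=0 → after 3×micro: 4; S1 reads c0=4 → after 2×micro: 3 ⇒ (c0=4, c1=3)
[Gauss-Seidel] macro 4: S0 reads c0=4 → after 3×micro: 0; S1 reads c0=0 → after 2×micro: 3 ⇒ (c0=0, c1=3)
[Gauss-Seidel] macro 5: S0 reads c0=0 → after 3×micro: 4; S1 reads c0=4 → after 2×micro: 3 ⇒ (c0=4, c1=3)
[Gauss-Seidel] macro 6: S0 reads c0=4 → after 3×micro: 0; S1 reads c0=0 → after 2×micro: 3 ⇒ (c0=0, c1=3)
[Gauss-Seidel] macro 7: S0 reads c0=0 → after 3×micro: 4; S1 reads c0=4 → after 2×micro: 3 ⇒ (c0=4, c1=3)
[Gauss-Seidel] macro 8: S0 reads c0=4 → after 3×micro: 0; S1 reads c0=0 → after 2×micro: 3 ⇒ (c0=0, c1=3)
[Gauss-Seidel] macro 9: S0 reads c0=0 → after 3×micro: 4; S1 reads c0=4 → after 2×micro: 3 ⇒ (c0=4, c1=3)
[Gauss-Seidel] macro 10: S0 reads c0=4 → after 3×micro: 0; S1 reads c0=0 → after 2×micro: 3 ⇒ (c0=0, c1=3)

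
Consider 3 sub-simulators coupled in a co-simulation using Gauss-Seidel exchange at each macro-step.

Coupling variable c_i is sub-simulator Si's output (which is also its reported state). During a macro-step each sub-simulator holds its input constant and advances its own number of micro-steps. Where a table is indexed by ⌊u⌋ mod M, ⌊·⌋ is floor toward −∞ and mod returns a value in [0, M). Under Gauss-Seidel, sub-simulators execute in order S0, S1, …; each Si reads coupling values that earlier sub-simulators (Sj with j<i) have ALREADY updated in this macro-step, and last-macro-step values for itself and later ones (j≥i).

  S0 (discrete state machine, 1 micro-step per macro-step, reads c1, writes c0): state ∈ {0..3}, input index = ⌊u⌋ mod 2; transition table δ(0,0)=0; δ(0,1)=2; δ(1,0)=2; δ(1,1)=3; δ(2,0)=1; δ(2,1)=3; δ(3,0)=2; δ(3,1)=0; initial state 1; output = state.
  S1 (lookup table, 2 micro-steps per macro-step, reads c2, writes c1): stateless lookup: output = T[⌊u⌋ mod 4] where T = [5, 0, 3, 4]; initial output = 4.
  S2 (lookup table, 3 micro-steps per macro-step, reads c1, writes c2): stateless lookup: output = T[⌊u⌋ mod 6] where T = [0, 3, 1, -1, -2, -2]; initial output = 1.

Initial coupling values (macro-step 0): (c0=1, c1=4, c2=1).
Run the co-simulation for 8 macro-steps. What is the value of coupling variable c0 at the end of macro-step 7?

macro 1: S0 reads c1=4 → after 1×micro: 2; S1 reads c2=1 → after 2×micro: 0; S2 reads c1=0 → after 3×micro: 0 ⇒ (c0=2, c1=0, c2=0)
macro 2: S0 reads c1=0 → after 1×micro: 1; S1 reads c2=0 → after 2×micro: 5; S2 reads c1=5 → after 3×micro: -2 ⇒ (c0=1, c1=5, c2=-2)
macro 3: S0 reads c1=5 → after 1×micro: 3; S1 reads c2=-2 → after 2×micro: 3; S2 reads c1=3 → after 3×micro: -1 ⇒ (c0=3, c1=3, c2=-1)
macro 4: S0 reads c1=3 → after 1×micro: 0; S1 reads c2=-1 → after 2×micro: 4; S2 reads c1=4 → after 3×micro: -2 ⇒ (c0=0, c1=4, c2=-2)
macro 5: S0 reads c1=4 → after 1×micro: 0; S1 reads c2=-2 → after 2×micro: 3; S2 reads c1=3 → after 3×micro: -1 ⇒ (c0=0, c1=3, c2=-1)
macro 6: S0 reads c1=3 → after 1×micro: 2; S1 reads c2=-1 → after 2×micro: 4; S2 reads c1=4 → after 3×micro: -2 ⇒ (c0=2, c1=4, c2=-2)
macro 7: S0 reads c1=4 → after 1×micro: 1; S1 reads c2=-2 → after 2×micro: 3; S2 reads c1=3 → after 3×micro: -1 ⇒ (c0=1, c1=3, c2=-1)
macro 8: S0 reads c1=3 → after 1×micro: 3; S1 reads c2=-1 → after 2×micro: 4; S2 reads c1=4 → after 3×micro: -2 ⇒ (c0=3, c1=4, c2=-2)

c0 at macro-step 7 = 1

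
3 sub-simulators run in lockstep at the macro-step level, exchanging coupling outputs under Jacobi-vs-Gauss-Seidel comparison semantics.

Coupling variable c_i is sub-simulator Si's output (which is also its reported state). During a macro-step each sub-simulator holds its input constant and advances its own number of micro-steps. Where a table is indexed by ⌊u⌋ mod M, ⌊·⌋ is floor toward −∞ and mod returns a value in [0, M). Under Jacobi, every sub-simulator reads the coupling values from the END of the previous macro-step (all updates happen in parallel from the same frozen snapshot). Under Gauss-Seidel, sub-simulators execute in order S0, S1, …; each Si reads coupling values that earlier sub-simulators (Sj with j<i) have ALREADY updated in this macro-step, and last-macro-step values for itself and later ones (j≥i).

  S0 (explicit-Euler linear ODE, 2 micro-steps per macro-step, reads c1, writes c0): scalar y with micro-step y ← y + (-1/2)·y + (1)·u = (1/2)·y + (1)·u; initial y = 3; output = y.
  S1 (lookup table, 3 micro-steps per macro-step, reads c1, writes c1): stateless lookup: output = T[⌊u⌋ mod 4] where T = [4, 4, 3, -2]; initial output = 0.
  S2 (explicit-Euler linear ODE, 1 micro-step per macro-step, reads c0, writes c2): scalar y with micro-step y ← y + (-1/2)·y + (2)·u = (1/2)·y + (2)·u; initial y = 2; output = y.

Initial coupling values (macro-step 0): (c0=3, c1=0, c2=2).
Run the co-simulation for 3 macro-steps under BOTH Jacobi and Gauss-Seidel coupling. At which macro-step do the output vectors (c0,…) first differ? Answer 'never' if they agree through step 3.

[Jacobi] macro 1: S0 reads c1=0 → after 2×micro: 3/4; S1 reads c1=0 → after 3×micro: 4; S2 reads c0=3 → after 1×micro: 7 ⇒ (c0=3/4, c1=4, c2=7)
[Jacobi] macro 2: S0 reads c1=4 → after 2×micro: 99/16; S1 reads c1=4 → after 3×micro: 4; S2 reads c0=3/4 → after 1×micro: 5 ⇒ (c0=99/16, c1=4, c2=5)
[Jacobi] macro 3: S0 reads c1=4 → after 2×micro: 483/64; S1 reads c1=4 → after 3×micro: 4; S2 reads c0=99/16 → after 1×micro: 119/8 ⇒ (c0=483/64, c1=4, c2=119/8)
[Gauss-Seidel] macro 1: S0 reads c1=0 → after 2×micro: 3/4; S1 reads c1=0 → after 3×micro: 4; S2 reads c0=3/4 → after 1×micro: 5/2 ⇒ (c0=3/4, c1=4, c2=5/2)
[Gauss-Seidel] macro 2: S0 reads c1=4 → after 2×micro: 99/16; S1 reads c1=4 → after 3×micro: 4; S2 reads c0=99/16 → after 1×micro: 109/8 ⇒ (c0=99/16, c1=4, c2=109/8)
[Gauss-Seidel] macro 3: S0 reads c1=4 → after 2×micro: 483/64; S1 reads c1=4 → after 3×micro: 4; S2 reads c0=483/64 → after 1×micro: 701/32 ⇒ (c0=483/64, c1=4, c2=701/32)

first divergence at macro-step: 1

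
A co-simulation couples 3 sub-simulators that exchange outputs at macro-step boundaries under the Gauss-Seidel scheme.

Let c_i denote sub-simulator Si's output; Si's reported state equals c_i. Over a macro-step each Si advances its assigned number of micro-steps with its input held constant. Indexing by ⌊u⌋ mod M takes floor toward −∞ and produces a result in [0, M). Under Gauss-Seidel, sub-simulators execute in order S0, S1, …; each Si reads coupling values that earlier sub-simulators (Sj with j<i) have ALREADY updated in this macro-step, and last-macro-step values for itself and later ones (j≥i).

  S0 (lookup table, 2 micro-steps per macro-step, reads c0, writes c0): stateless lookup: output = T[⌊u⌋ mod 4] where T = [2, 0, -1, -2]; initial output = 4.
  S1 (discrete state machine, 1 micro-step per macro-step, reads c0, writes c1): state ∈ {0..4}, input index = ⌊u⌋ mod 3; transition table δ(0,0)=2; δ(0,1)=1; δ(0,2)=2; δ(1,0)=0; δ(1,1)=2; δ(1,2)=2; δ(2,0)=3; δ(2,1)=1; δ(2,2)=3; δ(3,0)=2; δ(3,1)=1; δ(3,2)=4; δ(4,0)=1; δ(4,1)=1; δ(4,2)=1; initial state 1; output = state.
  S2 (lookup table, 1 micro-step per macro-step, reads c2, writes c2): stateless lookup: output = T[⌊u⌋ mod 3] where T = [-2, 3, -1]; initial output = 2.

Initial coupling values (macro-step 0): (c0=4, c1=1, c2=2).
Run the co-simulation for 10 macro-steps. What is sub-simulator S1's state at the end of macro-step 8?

S1 state at macro-step 8 = 2

macro 1: S0 reads c0=4 → after 2×micro: 2; S1 reads c0=2 → after 1×micro: 2; S2 reads c2=2 → after 1×micro: -1 ⇒ (c0=2, c1=2, c2=-1)
macro 2: S0 reads c0=2 → after 2×micro: -1; S1 reads c0=-1 → after 1×micro: 3; S2 reads c2=-1 → after 1×micro: -1 ⇒ (c0=-1, c1=3, c2=-1)
macro 3: S0 reads c0=-1 → after 2×micro: -2; S1 reads c0=-2 → after 1×micro: 1; S2 reads c2=-1 → after 1×micro: -1 ⇒ (c0=-2, c1=1, c2=-1)
macro 4: S0 reads c0=-2 → after 2×micro: -1; S1 reads c0=-1 → after 1×micro: 2; S2 reads c2=-1 → after 1×micro: -1 ⇒ (c0=-1, c1=2, c2=-1)
macro 5: S0 reads c0=-1 → after 2×micro: -2; S1 reads c0=-2 → after 1×micro: 1; S2 reads c2=-1 → after 1×micro: -1 ⇒ (c0=-2, c1=1, c2=-1)
macro 6: S0 reads c0=-2 → after 2×micro: -1; S1 reads c0=-1 → after 1×micro: 2; S2 reads c2=-1 → after 1×micro: -1 ⇒ (c0=-1, c1=2, c2=-1)
macro 7: S0 reads c0=-1 → after 2×micro: -2; S1 reads c0=-2 → after 1×micro: 1; S2 reads c2=-1 → after 1×micro: -1 ⇒ (c0=-2, c1=1, c2=-1)
macro 8: S0 reads c0=-2 → after 2×micro: -1; S1 reads c0=-1 → after 1×micro: 2; S2 reads c2=-1 → after 1×micro: -1 ⇒ (c0=-1, c1=2, c2=-1)
macro 9: S0 reads c0=-1 → after 2×micro: -2; S1 reads c0=-2 → after 1×micro: 1; S2 reads c2=-1 → after 1×micro: -1 ⇒ (c0=-2, c1=1, c2=-1)
macro 10: S0 reads c0=-2 → after 2×micro: -1; S1 reads c0=-1 → after 1×micro: 2; S2 reads c2=-1 → after 1×micro: -1 ⇒ (c0=-1, c1=2, c2=-1)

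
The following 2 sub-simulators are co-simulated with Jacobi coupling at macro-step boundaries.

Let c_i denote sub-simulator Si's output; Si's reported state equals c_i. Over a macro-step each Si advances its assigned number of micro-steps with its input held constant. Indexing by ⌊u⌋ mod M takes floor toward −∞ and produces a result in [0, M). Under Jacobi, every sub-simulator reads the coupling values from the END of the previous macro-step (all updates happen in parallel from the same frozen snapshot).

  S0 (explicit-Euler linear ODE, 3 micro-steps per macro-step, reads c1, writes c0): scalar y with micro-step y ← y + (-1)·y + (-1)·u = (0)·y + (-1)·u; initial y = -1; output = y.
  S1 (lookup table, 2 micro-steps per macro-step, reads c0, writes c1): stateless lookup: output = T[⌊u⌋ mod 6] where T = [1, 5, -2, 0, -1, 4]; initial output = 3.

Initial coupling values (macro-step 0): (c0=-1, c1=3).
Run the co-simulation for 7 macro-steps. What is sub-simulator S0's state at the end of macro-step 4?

macro 1: S0 reads c1=3 → after 3×micro: -3; S1 reads c0=-1 → after 2×micro: 4 ⇒ (c0=-3, c1=4)
macro 2: S0 reads c1=4 → after 3×micro: -4; S1 reads c0=-3 → after 2×micro: 0 ⇒ (c0=-4, c1=0)
macro 3: S0 reads c1=0 → after 3×micro: 0; S1 reads c0=-4 → after 2×micro: -2 ⇒ (c0=0, c1=-2)
macro 4: S0 reads c1=-2 → after 3×micro: 2; S1 reads c0=0 → after 2×micro: 1 ⇒ (c0=2, c1=1)
macro 5: S0 reads c1=1 → after 3×micro: -1; S1 reads c0=2 → after 2×micro: -2 ⇒ (c0=-1, c1=-2)
macro 6: S0 reads c1=-2 → after 3×micro: 2; S1 reads c0=-1 → after 2×micro: 4 ⇒ (c0=2, c1=4)
macro 7: S0 reads c1=4 → after 3×micro: -4; S1 reads c0=2 → after 2×micro: -2 ⇒ (c0=-4, c1=-2)

S0 state at macro-step 4 = 2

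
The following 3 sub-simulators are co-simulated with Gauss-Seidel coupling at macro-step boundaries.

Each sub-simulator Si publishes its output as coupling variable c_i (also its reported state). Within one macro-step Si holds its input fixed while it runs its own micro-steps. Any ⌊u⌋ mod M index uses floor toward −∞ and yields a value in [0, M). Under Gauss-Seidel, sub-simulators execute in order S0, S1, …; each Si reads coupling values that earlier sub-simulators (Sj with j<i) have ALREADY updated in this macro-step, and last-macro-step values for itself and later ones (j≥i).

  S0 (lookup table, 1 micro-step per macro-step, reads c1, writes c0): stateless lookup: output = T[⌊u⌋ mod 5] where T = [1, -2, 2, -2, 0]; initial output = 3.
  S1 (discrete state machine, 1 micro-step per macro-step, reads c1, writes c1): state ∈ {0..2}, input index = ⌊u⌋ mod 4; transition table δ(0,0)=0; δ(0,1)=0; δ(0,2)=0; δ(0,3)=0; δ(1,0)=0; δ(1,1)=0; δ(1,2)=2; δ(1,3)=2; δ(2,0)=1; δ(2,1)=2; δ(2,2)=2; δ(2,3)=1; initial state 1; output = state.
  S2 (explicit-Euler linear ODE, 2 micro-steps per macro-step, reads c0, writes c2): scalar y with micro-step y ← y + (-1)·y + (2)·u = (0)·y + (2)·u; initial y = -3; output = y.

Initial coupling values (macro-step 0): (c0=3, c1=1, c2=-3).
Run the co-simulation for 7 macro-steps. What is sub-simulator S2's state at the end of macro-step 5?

macro 1: S0 reads c1=1 → after 1×micro: -2; S1 reads c1=1 → after 1×micro: 0; S2 reads c0=-2 → after 2×micro: -4 ⇒ (c0=-2, c1=0, c2=-4)
macro 2: S0 reads c1=0 → after 1×micro: 1; S1 reads c1=0 → after 1×micro: 0; S2 reads c0=1 → after 2×micro: 2 ⇒ (c0=1, c1=0, c2=2)
macro 3: S0 reads c1=0 → after 1×micro: 1; S1 reads c1=0 → after 1×micro: 0; S2 reads c0=1 → after 2×micro: 2 ⇒ (c0=1, c1=0, c2=2)
macro 4: S0 reads c1=0 → after 1×micro: 1; S1 reads c1=0 → after 1×micro: 0; S2 reads c0=1 → after 2×micro: 2 ⇒ (c0=1, c1=0, c2=2)
macro 5: S0 reads c1=0 → after 1×micro: 1; S1 reads c1=0 → after 1×micro: 0; S2 reads c0=1 → after 2×micro: 2 ⇒ (c0=1, c1=0, c2=2)
macro 6: S0 reads c1=0 → after 1×micro: 1; S1 reads c1=0 → after 1×micro: 0; S2 reads c0=1 → after 2×micro: 2 ⇒ (c0=1, c1=0, c2=2)
macro 7: S0 reads c1=0 → after 1×micro: 1; S1 reads c1=0 → after 1×micro: 0; S2 reads c0=1 → after 2×micro: 2 ⇒ (c0=1, c1=0, c2=2)

S2 state at macro-step 5 = 2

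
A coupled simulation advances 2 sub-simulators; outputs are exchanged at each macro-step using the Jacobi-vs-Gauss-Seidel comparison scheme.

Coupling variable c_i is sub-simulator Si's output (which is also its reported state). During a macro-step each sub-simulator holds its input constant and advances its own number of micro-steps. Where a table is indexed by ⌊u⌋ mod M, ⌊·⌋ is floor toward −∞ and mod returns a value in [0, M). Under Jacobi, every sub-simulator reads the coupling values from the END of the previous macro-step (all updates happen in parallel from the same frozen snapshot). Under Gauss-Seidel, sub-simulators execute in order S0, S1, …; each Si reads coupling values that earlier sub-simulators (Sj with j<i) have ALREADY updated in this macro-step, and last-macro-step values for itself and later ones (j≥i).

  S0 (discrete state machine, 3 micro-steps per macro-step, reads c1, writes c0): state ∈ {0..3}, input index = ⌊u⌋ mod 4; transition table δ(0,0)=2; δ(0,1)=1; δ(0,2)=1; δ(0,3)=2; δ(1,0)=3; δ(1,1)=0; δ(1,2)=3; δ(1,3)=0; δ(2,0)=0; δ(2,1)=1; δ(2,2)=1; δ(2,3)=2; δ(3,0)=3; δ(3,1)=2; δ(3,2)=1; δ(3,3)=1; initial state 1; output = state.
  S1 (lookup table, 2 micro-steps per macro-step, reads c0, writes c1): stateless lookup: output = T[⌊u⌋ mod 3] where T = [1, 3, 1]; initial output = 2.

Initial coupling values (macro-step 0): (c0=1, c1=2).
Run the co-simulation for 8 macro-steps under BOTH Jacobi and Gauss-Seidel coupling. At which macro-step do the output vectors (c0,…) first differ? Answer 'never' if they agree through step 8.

first divergence at macro-step: 1

[Jacobi] macro 1: S0 reads c1=2 → after 3×micro: 3; S1 reads c0=1 → after 2×micro: 3 ⇒ (c0=3, c1=3)
[Jacobi] macro 2: S0 reads c1=3 → after 3×micro: 2; S1 reads c0=3 → after 2×micro: 1 ⇒ (c0=2, c1=1)
[Jacobi] macro 3: S0 reads c1=1 → after 3×micro: 1; S1 reads c0=2 → after 2×micro: 1 ⇒ (c0=1, c1=1)
[Jacobi] macro 4: S0 reads c1=1 → after 3×micro: 0; S1 reads c0=1 → after 2×micro: 3 ⇒ (c0=0, c1=3)
[Jacobi] macro 5: S0 reads c1=3 → after 3×micro: 2; S1 reads c0=0 → after 2×micro: 1 ⇒ (c0=2, c1=1)
[Jacobi] macro 6: S0 reads c1=1 → after 3×micro: 1; S1 reads c0=2 → after 2×micro: 1 ⇒ (c0=1, c1=1)
[Jacobi] macro 7: S0 reads c1=1 → after 3×micro: 0; S1 reads c0=1 → after 2×micro: 3 ⇒ (c0=0, c1=3)
[Jacobi] macro 8: S0 reads c1=3 → after 3×micro: 2; S1 reads c0=0 → after 2×micro: 1 ⇒ (c0=2, c1=1)
[Gauss-Seidel] macro 1: S0 reads c1=2 → after 3×micro: 3; S1 reads c0=3 → after 2×micro: 1 ⇒ (c0=3, c1=1)
[Gauss-Seidel] macro 2: S0 reads c1=1 → after 3×micro: 0; S1 reads c0=0 → after 2×micro: 1 ⇒ (c0=0, c1=1)
[Gauss-Seidel] macro 3: S0 reads c1=1 → after 3×micro: 1; S1 reads c0=1 → after 2×micro: 3 ⇒ (c0=1, c1=3)
[Gauss-Seidel] macro 4: S0 reads c1=3 → after 3×micro: 2; S1 reads c0=2 → after 2×micro: 1 ⇒ (c0=2, c1=1)
[Gauss-Seidel] macro 5: S0 reads c1=1 → after 3×micro: 1; S1 reads c0=1 → after 2×micro: 3 ⇒ (c0=1, c1=3)
[Gauss-Seidel] macro 6: S0 reads c1=3 → after 3×micro: 2; S1 reads c0=2 → after 2×micro: 1 ⇒ (c0=2, c1=1)
[Gauss-Seidel] macro 7: S0 reads c1=1 → after 3×micro: 1; S1 reads c0=1 → after 2×micro: 3 ⇒ (c0=1, c1=3)
[Gauss-Seidel] macro 8: S0 reads c1=3 → after 3×micro: 2; S1 reads c0=2 → after 2×micro: 1 ⇒ (c0=2, c1=1)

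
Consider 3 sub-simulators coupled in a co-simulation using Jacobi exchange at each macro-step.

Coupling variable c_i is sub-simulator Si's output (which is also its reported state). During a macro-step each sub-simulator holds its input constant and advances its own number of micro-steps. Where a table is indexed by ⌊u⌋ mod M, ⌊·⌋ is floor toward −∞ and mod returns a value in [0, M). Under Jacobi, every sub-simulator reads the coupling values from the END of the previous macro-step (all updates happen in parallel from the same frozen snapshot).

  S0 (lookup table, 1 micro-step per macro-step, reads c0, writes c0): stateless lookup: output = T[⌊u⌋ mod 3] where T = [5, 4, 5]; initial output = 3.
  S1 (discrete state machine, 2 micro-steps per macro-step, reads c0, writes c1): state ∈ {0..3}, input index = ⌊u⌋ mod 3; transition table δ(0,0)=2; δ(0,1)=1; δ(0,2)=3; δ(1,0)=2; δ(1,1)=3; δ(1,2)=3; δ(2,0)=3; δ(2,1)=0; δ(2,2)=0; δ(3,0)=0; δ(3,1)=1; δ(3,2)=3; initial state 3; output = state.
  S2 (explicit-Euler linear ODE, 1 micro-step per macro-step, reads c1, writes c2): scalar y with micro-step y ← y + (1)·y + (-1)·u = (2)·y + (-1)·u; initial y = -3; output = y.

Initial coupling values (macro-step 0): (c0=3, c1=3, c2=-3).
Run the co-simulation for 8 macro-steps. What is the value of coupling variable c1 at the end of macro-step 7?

c1 at macro-step 7 = 3

macro 1: S0 reads c0=3 → after 1×micro: 5; S1 reads c0=3 → after 2×micro: 2; S2 reads c1=3 → after 1×micro: -9 ⇒ (c0=5, c1=2, c2=-9)
macro 2: S0 reads c0=5 → after 1×micro: 5; S1 reads c0=5 → after 2×micro: 3; S2 reads c1=2 → after 1×micro: -20 ⇒ (c0=5, c1=3, c2=-20)
macro 3: S0 reads c0=5 → after 1×micro: 5; S1 reads c0=5 → after 2×micro: 3; S2 reads c1=3 → after 1×micro: -43 ⇒ (c0=5, c1=3, c2=-43)
macro 4: S0 reads c0=5 → after 1×micro: 5; S1 reads c0=5 → after 2×micro: 3; S2 reads c1=3 → after 1×micro: -89 ⇒ (c0=5, c1=3, c2=-89)
macro 5: S0 reads c0=5 → after 1×micro: 5; S1 reads c0=5 → after 2×micro: 3; S2 reads c1=3 → after 1×micro: -181 ⇒ (c0=5, c1=3, c2=-181)
macro 6: S0 reads c0=5 → after 1×micro: 5; S1 reads c0=5 → after 2×micro: 3; S2 reads c1=3 → after 1×micro: -365 ⇒ (c0=5, c1=3, c2=-365)
macro 7: S0 reads c0=5 → after 1×micro: 5; S1 reads c0=5 → after 2×micro: 3; S2 reads c1=3 → after 1×micro: -733 ⇒ (c0=5, c1=3, c2=-733)
macro 8: S0 reads c0=5 → after 1×micro: 5; S1 reads c0=5 → after 2×micro: 3; S2 reads c1=3 → after 1×micro: -1469 ⇒ (c0=5, c1=3, c2=-1469)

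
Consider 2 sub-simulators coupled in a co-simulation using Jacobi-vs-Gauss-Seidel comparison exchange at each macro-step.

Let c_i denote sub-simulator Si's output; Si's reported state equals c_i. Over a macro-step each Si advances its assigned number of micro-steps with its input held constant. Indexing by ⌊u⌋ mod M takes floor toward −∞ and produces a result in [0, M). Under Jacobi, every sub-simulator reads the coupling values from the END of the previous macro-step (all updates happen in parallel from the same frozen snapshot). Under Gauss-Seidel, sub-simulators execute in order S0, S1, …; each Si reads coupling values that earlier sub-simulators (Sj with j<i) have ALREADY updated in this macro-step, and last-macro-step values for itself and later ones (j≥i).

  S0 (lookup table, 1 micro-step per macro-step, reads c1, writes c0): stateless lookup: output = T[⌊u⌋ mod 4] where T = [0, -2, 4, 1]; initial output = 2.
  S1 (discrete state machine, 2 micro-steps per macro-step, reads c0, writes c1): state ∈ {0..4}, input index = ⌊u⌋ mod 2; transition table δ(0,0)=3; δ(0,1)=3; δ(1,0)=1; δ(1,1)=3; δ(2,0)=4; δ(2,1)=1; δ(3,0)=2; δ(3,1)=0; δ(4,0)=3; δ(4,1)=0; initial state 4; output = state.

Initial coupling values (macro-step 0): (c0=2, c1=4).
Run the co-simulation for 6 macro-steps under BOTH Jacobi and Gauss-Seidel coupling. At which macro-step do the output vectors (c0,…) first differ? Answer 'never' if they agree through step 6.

[Jacobi] macro 1: S0 reads c1=4 → after 1×micro: 0; S1 reads c0=2 → after 2×micro: 2 ⇒ (c0=0, c1=2)
[Jacobi] macro 2: S0 reads c1=2 → after 1×micro: 4; S1 reads c0=0 → after 2×micro: 3 ⇒ (c0=4, c1=3)
[Jacobi] macro 3: S0 reads c1=3 → after 1×micro: 1; S1 reads c0=4 → after 2×micro: 4 ⇒ (c0=1, c1=4)
[Jacobi] macro 4: S0 reads c1=4 → after 1×micro: 0; S1 reads c0=1 → after 2×micro: 3 ⇒ (c0=0, c1=3)
[Jacobi] macro 5: S0 reads c1=3 → after 1×micro: 1; S1 reads c0=0 → after 2×micro: 4 ⇒ (c0=1, c1=4)
[Jacobi] macro 6: S0 reads c1=4 → after 1×micro: 0; S1 reads c0=1 → after 2×micro: 3 ⇒ (c0=0, c1=3)
[Gauss-Seidel] macro 1: S0 reads c1=4 → after 1×micro: 0; S1 reads c0=0 → after 2×micro: 2 ⇒ (c0=0, c1=2)
[Gauss-Seidel] macro 2: S0 reads c1=2 → after 1×micro: 4; S1 reads c0=4 → after 2×micro: 3 ⇒ (c0=4, c1=3)
[Gauss-Seidel] macro 3: S0 reads c1=3 → after 1×micro: 1; S1 reads c0=1 → after 2×micro: 3 ⇒ (c0=1, c1=3)
[Gauss-Seidel] macro 4: S0 reads c1=3 → after 1×micro: 1; S1 reads c0=1 → after 2×micro: 3 ⇒ (c0=1, c1=3)
[Gauss-Seidel] macro 5: S0 reads c1=3 → after 1×micro: 1; S1 reads c0=1 → after 2×micro: 3 ⇒ (c0=1, c1=3)
[Gauss-Seidel] macro 6: S0 reads c1=3 → after 1×micro: 1; S1 reads c0=1 → after 2×micro: 3 ⇒ (c0=1, c1=3)

first divergence at macro-step: 3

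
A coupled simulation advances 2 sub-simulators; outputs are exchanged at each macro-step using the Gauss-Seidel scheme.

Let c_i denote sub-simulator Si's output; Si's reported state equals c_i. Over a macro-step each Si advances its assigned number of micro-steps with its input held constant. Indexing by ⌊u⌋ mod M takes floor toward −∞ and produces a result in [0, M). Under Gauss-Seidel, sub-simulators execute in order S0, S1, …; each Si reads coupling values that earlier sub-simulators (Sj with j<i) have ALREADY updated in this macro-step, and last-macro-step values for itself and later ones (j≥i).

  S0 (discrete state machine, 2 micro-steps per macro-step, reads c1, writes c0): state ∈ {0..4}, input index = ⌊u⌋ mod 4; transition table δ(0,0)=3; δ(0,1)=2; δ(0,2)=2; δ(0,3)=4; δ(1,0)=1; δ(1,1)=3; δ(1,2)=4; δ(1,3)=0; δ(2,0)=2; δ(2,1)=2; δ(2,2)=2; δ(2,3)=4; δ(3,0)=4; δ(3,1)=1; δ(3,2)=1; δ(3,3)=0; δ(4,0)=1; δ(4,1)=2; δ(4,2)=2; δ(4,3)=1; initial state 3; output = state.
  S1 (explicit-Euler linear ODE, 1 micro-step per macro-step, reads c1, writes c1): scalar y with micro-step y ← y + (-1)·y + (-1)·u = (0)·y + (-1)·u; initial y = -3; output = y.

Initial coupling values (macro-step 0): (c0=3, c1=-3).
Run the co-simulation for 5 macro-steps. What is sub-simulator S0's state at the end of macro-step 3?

S0 state at macro-step 3 = 2

macro 1: S0 reads c1=-3 → after 2×micro: 3; S1 reads c1=-3 → after 1×micro: 3 ⇒ (c0=3, c1=3)
macro 2: S0 reads c1=3 → after 2×micro: 4; S1 reads c1=3 → after 1×micro: -3 ⇒ (c0=4, c1=-3)
macro 3: S0 reads c1=-3 → after 2×micro: 2; S1 reads c1=-3 → after 1×micro: 3 ⇒ (c0=2, c1=3)
macro 4: S0 reads c1=3 → after 2×micro: 1; S1 reads c1=3 → after 1×micro: -3 ⇒ (c0=1, c1=-3)
macro 5: S0 reads c1=-3 → after 2×micro: 1; S1 reads c1=-3 → after 1×micro: 3 ⇒ (c0=1, c1=3)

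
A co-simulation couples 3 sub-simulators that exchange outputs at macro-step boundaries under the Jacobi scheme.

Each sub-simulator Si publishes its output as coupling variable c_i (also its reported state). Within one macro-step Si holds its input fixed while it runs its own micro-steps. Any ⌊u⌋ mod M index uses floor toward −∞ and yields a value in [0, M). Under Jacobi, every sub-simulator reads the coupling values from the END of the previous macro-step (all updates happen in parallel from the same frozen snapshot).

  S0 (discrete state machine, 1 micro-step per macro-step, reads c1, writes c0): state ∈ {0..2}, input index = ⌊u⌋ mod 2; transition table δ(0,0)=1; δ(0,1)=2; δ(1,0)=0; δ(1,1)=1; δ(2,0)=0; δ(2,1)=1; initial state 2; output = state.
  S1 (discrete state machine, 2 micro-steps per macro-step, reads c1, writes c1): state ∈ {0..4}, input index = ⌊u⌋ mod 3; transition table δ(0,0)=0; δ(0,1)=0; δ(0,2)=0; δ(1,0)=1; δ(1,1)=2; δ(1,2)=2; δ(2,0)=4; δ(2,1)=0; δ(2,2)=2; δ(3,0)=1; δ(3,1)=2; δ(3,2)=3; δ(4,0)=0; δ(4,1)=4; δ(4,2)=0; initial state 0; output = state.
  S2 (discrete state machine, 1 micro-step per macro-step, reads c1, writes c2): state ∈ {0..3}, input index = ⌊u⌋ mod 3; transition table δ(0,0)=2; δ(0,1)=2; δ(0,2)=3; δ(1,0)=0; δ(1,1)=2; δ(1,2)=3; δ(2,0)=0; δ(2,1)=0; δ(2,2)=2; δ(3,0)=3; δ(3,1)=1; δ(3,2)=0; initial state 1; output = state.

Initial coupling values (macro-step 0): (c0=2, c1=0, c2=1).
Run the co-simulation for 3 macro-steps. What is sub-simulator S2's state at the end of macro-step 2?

S2 state at macro-step 2 = 2

macro 1: S0 reads c1=0 → after 1×micro: 0; S1 reads c1=0 → after 2×micro: 0; S2 reads c1=0 → after 1×micro: 0 ⇒ (c0=0, c1=0, c2=0)
macro 2: S0 reads c1=0 → after 1×micro: 1; S1 reads c1=0 → after 2×micro: 0; S2 reads c1=0 → after 1×micro: 2 ⇒ (c0=1, c1=0, c2=2)
macro 3: S0 reads c1=0 → after 1×micro: 0; S1 reads c1=0 → after 2×micro: 0; S2 reads c1=0 → after 1×micro: 0 ⇒ (c0=0, c1=0, c2=0)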